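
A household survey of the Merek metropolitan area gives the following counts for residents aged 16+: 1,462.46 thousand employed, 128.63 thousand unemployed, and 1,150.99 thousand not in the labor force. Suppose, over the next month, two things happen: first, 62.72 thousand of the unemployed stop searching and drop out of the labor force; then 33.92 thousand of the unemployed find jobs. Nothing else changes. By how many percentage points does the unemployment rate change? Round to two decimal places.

The unemployment rate changes by −5.99 percentage points.

Initially, labor force = 1,462.46 + 128.63 = 1,591.09 thousand, so u = 128.63/1,591.09 = 8.08%.
After the first change, unemployed and labor force both fall by 62.72 → E = 1,462.46, U = 65.91, labor force = 1,528.37 thousand.
After the second change, unemployed falls and employed rises by 33.92; labor force unchanged → E = 1,496.38, U = 31.99, labor force = 1,528.37 thousand.
New unemployment rate = 31.99 / 1,528.37 = 2.09%.
Change = 2.09% − 8.08% = −5.99 percentage points.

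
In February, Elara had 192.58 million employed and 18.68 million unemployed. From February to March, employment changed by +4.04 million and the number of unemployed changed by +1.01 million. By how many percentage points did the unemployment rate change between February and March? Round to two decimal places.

February: labor force = 192.58 + 18.68 = 211.26; u = 18.68/211.26 = 8.84%.
March: labor force = 196.62 + 19.69 = 216.31; u = 19.69/216.31 = 9.10%.
Change = 9.10% − 8.84% = +0.26 pp.

The unemployment rate changed by +0.26 percentage points.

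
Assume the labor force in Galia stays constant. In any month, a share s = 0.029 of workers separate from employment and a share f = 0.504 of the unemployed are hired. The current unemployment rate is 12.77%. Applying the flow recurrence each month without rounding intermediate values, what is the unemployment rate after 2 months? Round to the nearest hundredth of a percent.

With a fixed labor force, u_{t+1} = u_t + s·(1−u_t) − f·u_t = u_t·(1−s−f) + s.
Here 1−s−f = 0.467 and s = 0.029.
u_1 = 0.127700 × 0.467 + 0.029 = 0.088636.
u_2 = 0.088636 × 0.467 + 0.029 = 0.070393.

Unemployment rate after two months ≈ 7.04%.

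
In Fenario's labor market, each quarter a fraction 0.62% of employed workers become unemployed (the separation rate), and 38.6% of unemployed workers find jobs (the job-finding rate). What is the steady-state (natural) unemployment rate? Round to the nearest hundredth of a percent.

At steady state the flows balance: s·E = f·U, so U/(E+U) = s/(s+f).
u* = 0.62 / (0.62 + 38.6) = 0.62 / 39.22 = 1.58%.

Steady-state unemployment rate ≈ 1.58%.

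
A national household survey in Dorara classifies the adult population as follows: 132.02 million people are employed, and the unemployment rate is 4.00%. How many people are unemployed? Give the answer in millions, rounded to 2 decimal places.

Let U be the number unemployed. The labor force is E + U, and U/(E+U) = 0.0400.
So U = 0.0400 × 132.02 / (1 − 0.0400) = 5.2808 / 0.9600 ≈ 5.50 million.

About 5.50 million are unemployed.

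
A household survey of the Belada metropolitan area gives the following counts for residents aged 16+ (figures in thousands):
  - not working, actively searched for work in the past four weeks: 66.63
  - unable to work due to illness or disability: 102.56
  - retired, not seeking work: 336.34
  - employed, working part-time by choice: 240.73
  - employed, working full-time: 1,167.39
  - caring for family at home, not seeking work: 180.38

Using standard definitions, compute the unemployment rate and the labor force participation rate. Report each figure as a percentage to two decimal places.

Employed = 240.73 + 1,167.39 = 1,408.12 thousand.
Unemployed = 66.63 thousand.
Labor force = 1,408.12 + 66.63 = 1,474.75 thousand.
Not in labor force = 102.56 + 336.34 + 180.38 = 619.28 thousand (those not working and not actively searching are outside the labor force).
Civilian working-age population = 1,474.75 + 619.28 = 2,094.03 thousand.
Unemployment rate = 66.63 / 1,474.75 = 4.52%.
Labor force participation rate = 1,474.75 / 2,094.03 = 70.43%.

Unemployment rate ≈ 4.52%; labor force participation rate ≈ 70.43%.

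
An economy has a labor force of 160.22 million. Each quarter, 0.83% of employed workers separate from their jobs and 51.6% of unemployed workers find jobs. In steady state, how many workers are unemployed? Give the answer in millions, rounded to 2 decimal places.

About 2.54 million are unemployed in steady state.

Steady-state unemployment rate u* = s/(s+f) = 0.83/(0.83+51.6) = 0.015831.
Unemployed = u* × labor force = 0.015831 × 160.22 ≈ 2.54 million.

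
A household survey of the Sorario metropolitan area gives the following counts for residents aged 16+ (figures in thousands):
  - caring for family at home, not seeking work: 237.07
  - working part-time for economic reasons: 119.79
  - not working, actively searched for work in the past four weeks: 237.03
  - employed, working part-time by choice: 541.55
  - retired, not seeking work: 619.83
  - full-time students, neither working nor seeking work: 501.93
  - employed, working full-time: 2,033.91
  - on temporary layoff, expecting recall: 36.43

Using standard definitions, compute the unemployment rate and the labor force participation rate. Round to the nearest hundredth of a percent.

Employed = 119.79 + 541.55 + 2,033.91 = 2,695.25 thousand (anyone who worked, including part-time for economic reasons, counts as employed).
Unemployed = 237.03 + 36.43 = 273.46 thousand (jobless and actively searching, or on temporary layoff).
Labor force = 2,695.25 + 273.46 = 2,968.71 thousand.
Not in labor force = 237.07 + 619.83 + 501.93 = 1,358.83 thousand (those not working and not actively searching are outside the labor force).
Civilian working-age population = 2,968.71 + 1,358.83 = 4,327.54 thousand.
Unemployment rate = 273.46 / 2,968.71 = 9.21%.
Labor force participation rate = 2,968.71 / 4,327.54 = 68.60%.

Unemployment rate ≈ 9.21%; labor force participation rate ≈ 68.60%.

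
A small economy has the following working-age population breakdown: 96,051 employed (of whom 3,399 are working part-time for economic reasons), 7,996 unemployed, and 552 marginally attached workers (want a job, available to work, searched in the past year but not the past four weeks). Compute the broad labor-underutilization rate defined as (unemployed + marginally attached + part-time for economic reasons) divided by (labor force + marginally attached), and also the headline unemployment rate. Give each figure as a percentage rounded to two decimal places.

Broad underutilization rate ≈ 11.42%; headline unemployment rate ≈ 7.68%.

Labor force = 96,051 + 7,996 = 104,047.
Numerator = 7,996 + 552 + 3,399 = 11,947.
Denominator = 104,047 + 552 = 104,599.
Broad rate = 11,947 / 104,599 = 11.42%.
Headline unemployment rate = 7,996 / 104,047 = 7.68%.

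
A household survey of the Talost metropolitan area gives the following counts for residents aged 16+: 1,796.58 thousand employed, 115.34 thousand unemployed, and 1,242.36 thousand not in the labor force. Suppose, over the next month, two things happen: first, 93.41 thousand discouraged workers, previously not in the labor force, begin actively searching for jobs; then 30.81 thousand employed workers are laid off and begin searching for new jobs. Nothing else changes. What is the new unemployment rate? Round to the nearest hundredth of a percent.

New unemployment rate ≈ 11.95%.

Initially, labor force = 1,796.58 + 115.34 = 1,911.92 thousand, so u = 115.34/1,911.92 = 6.03%.
After the first change, unemployed and labor force both rise by 93.41 → E = 1,796.58, U = 208.75, labor force = 2,005.33 thousand.
After the second change, employed falls and unemployed rises by 30.81; labor force unchanged → E = 1,765.77, U = 239.56, labor force = 2,005.33 thousand.
New unemployment rate = 239.56 / 2,005.33 = 11.95%.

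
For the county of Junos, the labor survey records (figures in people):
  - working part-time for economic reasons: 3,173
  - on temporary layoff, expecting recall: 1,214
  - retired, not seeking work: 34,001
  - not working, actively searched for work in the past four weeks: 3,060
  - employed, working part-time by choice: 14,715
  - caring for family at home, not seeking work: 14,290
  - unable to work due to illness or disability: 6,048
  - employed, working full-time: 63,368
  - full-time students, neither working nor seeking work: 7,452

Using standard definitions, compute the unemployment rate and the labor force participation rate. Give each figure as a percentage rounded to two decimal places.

Employed = 3,173 + 14,715 + 63,368 = 81,256 (anyone who worked, including part-time for economic reasons, counts as employed).
Unemployed = 1,214 + 3,060 = 4,274 (jobless and actively searching, or on temporary layoff).
Labor force = 81,256 + 4,274 = 85,530.
Not in labor force = 34,001 + 14,290 + 6,048 + 7,452 = 61,791 (those not working and not actively searching are outside the labor force).
Civilian working-age population = 85,530 + 61,791 = 147,321.
Unemployment rate = 4,274 / 85,530 = 5.00%.
Labor force participation rate = 85,530 / 147,321 = 58.06%.

Unemployment rate ≈ 5.00%; labor force participation rate ≈ 58.06%.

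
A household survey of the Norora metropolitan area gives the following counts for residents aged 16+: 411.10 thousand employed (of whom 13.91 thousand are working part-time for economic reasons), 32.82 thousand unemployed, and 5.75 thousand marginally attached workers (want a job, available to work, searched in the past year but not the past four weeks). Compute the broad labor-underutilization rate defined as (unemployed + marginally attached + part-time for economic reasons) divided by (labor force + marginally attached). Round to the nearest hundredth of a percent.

Labor force = 411.10 + 32.82 = 443.92 thousand.
Numerator = 32.82 + 5.75 + 13.91 = 52.48 thousand.
Denominator = 443.92 + 5.75 = 449.67 thousand.
Broad rate = 52.48 / 449.67 = 11.67%.

Broad underutilization rate ≈ 11.67%.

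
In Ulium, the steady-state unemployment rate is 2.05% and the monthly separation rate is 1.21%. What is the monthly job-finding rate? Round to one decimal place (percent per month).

From u* = s/(s+f): f = s·(1−u)/u.
f = 1.21 × (1 − 0.0205) / 0.0205 = 1.1852 / 0.0205 ≈ 57.8% per month.

Job-finding rate ≈ 57.8% per month.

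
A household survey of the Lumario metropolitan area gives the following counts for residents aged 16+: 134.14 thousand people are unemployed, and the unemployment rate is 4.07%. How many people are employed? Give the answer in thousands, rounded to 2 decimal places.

About 3,161.68 thousand are employed.

Labor force = U / u = 134.14 / 0.0407 ≈ 3,295.82 thousand.
Employed = labor force − unemployed = 3,295.82 − 134.14 = 3,161.68 thousand.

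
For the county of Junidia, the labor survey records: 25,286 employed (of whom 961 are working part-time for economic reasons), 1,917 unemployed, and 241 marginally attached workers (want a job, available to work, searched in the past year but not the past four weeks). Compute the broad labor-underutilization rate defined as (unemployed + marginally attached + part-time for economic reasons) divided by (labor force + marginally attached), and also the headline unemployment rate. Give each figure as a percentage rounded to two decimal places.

Labor force = 25,286 + 1,917 = 27,203.
Numerator = 1,917 + 241 + 961 = 3,119.
Denominator = 27,203 + 241 = 27,444.
Broad rate = 3,119 / 27,444 = 11.36%.
Headline unemployment rate = 1,917 / 27,203 = 7.05%.

Broad underutilization rate ≈ 11.36%; headline unemployment rate ≈ 7.05%.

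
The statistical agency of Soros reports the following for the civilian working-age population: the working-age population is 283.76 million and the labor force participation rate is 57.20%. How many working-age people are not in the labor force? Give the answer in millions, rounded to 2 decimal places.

Share not in the labor force = 1 − 0.5720 = 0.4280.
Not in labor force = 0.4280 × 283.76 ≈ 121.45 million.

About 121.45 million are not in the labor force.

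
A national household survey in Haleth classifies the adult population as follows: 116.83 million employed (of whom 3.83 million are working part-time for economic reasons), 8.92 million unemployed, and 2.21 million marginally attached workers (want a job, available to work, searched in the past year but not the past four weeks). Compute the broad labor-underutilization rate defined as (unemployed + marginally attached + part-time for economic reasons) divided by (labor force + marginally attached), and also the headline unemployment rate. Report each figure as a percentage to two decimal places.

Broad underutilization rate ≈ 11.69%; headline unemployment rate ≈ 7.09%.

Labor force = 116.83 + 8.92 = 125.75 million.
Numerator = 8.92 + 2.21 + 3.83 = 14.96 million.
Denominator = 125.75 + 2.21 = 127.96 million.
Broad rate = 14.96 / 127.96 = 11.69%.
Headline unemployment rate = 8.92 / 125.75 = 7.09%.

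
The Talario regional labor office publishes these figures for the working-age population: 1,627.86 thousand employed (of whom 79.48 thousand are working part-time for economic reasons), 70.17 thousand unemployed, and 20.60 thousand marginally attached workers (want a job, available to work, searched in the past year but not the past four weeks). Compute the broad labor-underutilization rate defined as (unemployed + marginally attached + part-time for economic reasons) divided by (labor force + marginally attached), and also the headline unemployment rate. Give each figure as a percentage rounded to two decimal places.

Broad underutilization rate ≈ 9.91%; headline unemployment rate ≈ 4.13%.

Labor force = 1,627.86 + 70.17 = 1,698.03 thousand.
Numerator = 70.17 + 20.60 + 79.48 = 170.25 thousand.
Denominator = 1,698.03 + 20.60 = 1,718.63 thousand.
Broad rate = 170.25 / 1,718.63 = 9.91%.
Headline unemployment rate = 70.17 / 1,698.03 = 4.13%.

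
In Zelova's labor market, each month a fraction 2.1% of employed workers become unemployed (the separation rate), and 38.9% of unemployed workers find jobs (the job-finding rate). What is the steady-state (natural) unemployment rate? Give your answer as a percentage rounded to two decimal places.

Steady-state unemployment rate ≈ 5.12%.

At steady state the flows balance: s·E = f·U, so U/(E+U) = s/(s+f).
u* = 2.1 / (2.1 + 38.9) = 2.1 / 41.00 = 5.12%.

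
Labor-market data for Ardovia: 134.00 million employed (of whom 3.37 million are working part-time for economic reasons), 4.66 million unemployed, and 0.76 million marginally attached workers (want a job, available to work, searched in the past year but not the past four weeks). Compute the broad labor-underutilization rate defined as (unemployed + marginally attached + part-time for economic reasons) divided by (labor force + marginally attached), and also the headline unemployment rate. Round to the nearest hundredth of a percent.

Labor force = 134.00 + 4.66 = 138.66 million.
Numerator = 4.66 + 0.76 + 3.37 = 8.79 million.
Denominator = 138.66 + 0.76 = 139.42 million.
Broad rate = 8.79 / 139.42 = 6.30%.
Headline unemployment rate = 4.66 / 138.66 = 3.36%.

Broad underutilization rate ≈ 6.30%; headline unemployment rate ≈ 3.36%.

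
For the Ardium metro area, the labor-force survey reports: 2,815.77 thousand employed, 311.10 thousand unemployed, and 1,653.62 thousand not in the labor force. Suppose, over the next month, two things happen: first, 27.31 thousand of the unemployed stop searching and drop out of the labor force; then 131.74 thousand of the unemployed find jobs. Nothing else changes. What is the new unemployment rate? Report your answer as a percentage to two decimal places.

New unemployment rate ≈ 4.91%.

Initially, labor force = 2,815.77 + 311.10 = 3,126.87 thousand, so u = 311.10/3,126.87 = 9.95%.
After the first change, unemployed and labor force both fall by 27.31 → E = 2,815.77, U = 283.79, labor force = 3,099.56 thousand.
After the second change, unemployed falls and employed rises by 131.74; labor force unchanged → E = 2,947.51, U = 152.05, labor force = 3,099.56 thousand.
New unemployment rate = 152.05 / 3,099.56 = 4.91%.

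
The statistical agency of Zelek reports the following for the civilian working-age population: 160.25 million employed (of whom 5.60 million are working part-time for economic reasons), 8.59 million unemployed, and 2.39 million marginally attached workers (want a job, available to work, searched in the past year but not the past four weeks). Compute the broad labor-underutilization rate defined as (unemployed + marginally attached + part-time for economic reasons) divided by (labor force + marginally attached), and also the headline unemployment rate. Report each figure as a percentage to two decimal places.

Broad underutilization rate ≈ 9.68%; headline unemployment rate ≈ 5.09%.

Labor force = 160.25 + 8.59 = 168.84 million.
Numerator = 8.59 + 2.39 + 5.60 = 16.58 million.
Denominator = 168.84 + 2.39 = 171.23 million.
Broad rate = 16.58 / 171.23 = 9.68%.
Headline unemployment rate = 8.59 / 168.84 = 5.09%.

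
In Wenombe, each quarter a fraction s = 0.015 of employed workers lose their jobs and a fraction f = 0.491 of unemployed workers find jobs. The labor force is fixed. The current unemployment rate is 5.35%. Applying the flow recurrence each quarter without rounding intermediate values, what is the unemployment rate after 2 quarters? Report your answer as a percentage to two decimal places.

Unemployment rate after two quarters ≈ 3.55%.

With a fixed labor force, u_{t+1} = u_t + s·(1−u_t) − f·u_t = u_t·(1−s−f) + s.
Here 1−s−f = 0.494 and s = 0.015.
u_1 = 0.053500 × 0.494 + 0.015 = 0.041429.
u_2 = 0.041429 × 0.494 + 0.015 = 0.035466.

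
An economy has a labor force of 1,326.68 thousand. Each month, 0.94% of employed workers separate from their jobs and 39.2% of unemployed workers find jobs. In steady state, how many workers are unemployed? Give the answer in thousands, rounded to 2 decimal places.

Steady-state unemployment rate u* = s/(s+f) = 0.94/(0.94+39.2) = 0.023418.
Unemployed = u* × labor force = 0.023418 × 1,326.68 ≈ 31.07 thousand.

About 31.07 thousand are unemployed in steady state.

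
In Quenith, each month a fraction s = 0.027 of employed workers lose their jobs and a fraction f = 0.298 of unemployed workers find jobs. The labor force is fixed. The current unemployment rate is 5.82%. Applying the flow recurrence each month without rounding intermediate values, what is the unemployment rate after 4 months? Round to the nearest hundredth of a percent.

With a fixed labor force, u_{t+1} = u_t + s·(1−u_t) − f·u_t = u_t·(1−s−f) + s.
Here 1−s−f = 0.675 and s = 0.027.
u_1 = 0.058200 × 0.675 + 0.027 = 0.066285.
u_2 = 0.066285 × 0.675 + 0.027 = 0.071742.
u_3 = 0.071742 × 0.675 + 0.027 = 0.075426.
u_4 = 0.075426 × 0.675 + 0.027 = 0.077913.

Unemployment rate after four months ≈ 7.79%.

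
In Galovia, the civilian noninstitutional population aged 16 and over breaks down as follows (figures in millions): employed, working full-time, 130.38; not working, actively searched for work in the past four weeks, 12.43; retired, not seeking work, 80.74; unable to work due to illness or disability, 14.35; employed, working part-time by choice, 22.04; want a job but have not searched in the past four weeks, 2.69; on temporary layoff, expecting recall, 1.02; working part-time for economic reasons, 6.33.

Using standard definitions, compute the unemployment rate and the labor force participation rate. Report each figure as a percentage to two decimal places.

Unemployment rate ≈ 7.81%; labor force participation rate ≈ 63.78%.

Employed = 130.38 + 22.04 + 6.33 = 158.75 million (anyone who worked, including part-time for economic reasons, counts as employed).
Unemployed = 12.43 + 1.02 = 13.45 million (jobless and actively searching, or on temporary layoff).
Labor force = 158.75 + 13.45 = 172.20 million.
Not in labor force = 80.74 + 14.35 + 2.69 = 97.78 million (those not working and not actively searching are outside the labor force — including those who want a job but have given up searching).
Civilian working-age population = 172.20 + 97.78 = 269.98 million.
Unemployment rate = 13.45 / 172.20 = 7.81%.
Labor force participation rate = 172.20 / 269.98 = 63.78%.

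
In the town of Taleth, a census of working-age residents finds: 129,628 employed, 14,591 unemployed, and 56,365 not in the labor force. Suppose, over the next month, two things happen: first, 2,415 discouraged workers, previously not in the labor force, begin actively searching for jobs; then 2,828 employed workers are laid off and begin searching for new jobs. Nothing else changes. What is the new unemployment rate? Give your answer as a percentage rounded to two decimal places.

Initially, labor force = 129,628 + 14,591 = 144,219, so u = 14,591/144,219 = 10.12%.
After the first change, unemployed and labor force both rise by 2,415 → E = 129,628, U = 17,006, labor force = 146,634.
After the second change, employed falls and unemployed rises by 2,828; labor force unchanged → E = 126,800, U = 19,834, labor force = 146,634.
New unemployment rate = 19,834 / 146,634 = 13.53%.

New unemployment rate ≈ 13.53%.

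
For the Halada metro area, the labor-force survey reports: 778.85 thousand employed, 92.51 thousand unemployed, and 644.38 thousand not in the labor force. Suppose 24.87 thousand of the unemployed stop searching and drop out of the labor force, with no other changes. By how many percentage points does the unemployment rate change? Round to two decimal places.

Initially, labor force = 778.85 + 92.51 = 871.36 thousand, so u = 92.51/871.36 = 10.62%.
After the change, unemployed and labor force both fall by 24.87 → E = 778.85, U = 67.64, labor force = 846.49 thousand.
New unemployment rate = 67.64 / 846.49 = 7.99%.
Change = 7.99% − 10.62% = −2.63 percentage points.

The unemployment rate changes by −2.63 percentage points.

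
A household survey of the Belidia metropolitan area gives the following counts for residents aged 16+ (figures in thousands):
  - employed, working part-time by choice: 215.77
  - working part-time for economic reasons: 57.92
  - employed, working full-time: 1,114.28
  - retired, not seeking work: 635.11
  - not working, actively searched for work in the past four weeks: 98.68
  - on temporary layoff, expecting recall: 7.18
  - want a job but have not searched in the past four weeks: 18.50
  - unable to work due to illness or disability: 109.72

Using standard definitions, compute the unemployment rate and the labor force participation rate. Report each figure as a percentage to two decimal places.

Unemployment rate ≈ 7.09%; labor force participation rate ≈ 66.18%.

Employed = 215.77 + 57.92 + 1,114.28 = 1,387.97 thousand (anyone who worked, including part-time for economic reasons, counts as employed).
Unemployed = 98.68 + 7.18 = 105.86 thousand (jobless and actively searching, or on temporary layoff).
Labor force = 1,387.97 + 105.86 = 1,493.83 thousand.
Not in labor force = 635.11 + 18.50 + 109.72 = 763.33 thousand (those not working and not actively searching are outside the labor force — including those who want a job but have given up searching).
Civilian working-age population = 1,493.83 + 763.33 = 2,257.16 thousand.
Unemployment rate = 105.86 / 1,493.83 = 7.09%.
Labor force participation rate = 1,493.83 / 2,257.16 = 66.18%.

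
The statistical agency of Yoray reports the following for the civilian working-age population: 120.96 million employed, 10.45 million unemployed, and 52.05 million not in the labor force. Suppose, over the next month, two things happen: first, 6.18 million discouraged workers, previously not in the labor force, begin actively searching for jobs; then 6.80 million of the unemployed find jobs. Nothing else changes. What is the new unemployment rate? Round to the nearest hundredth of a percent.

New unemployment rate ≈ 7.14%.

Initially, labor force = 120.96 + 10.45 = 131.41 million, so u = 10.45/131.41 = 7.95%.
After the first change, unemployed and labor force both rise by 6.18 → E = 120.96, U = 16.63, labor force = 137.59 million.
After the second change, unemployed falls and employed rises by 6.80; labor force unchanged → E = 127.76, U = 9.83, labor force = 137.59 million.
New unemployment rate = 9.83 / 137.59 = 7.14%.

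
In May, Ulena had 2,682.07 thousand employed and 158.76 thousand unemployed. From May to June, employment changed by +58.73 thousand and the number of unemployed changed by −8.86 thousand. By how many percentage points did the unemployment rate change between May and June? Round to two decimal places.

May: labor force = 2,682.07 + 158.76 = 2,840.83; u = 158.76/2,840.83 = 5.59%.
June: labor force = 2,740.80 + 149.90 = 2,890.70; u = 149.90/2,890.70 = 5.19%.
Change = 5.19% − 5.59% = −0.40 pp.

The unemployment rate changed by −0.40 percentage points.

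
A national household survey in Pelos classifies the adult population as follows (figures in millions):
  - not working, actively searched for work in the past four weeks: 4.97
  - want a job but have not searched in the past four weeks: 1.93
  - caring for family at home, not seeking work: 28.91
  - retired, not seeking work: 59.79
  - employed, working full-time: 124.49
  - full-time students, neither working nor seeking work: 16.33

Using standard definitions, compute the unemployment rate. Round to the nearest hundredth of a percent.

Employed = 124.49 million.
Unemployed = 4.97 million.
Labor force = 124.49 + 4.97 = 129.46 million.
Unemployment rate = 4.97 / 129.46 = 3.84%.

Unemployment rate ≈ 3.84%.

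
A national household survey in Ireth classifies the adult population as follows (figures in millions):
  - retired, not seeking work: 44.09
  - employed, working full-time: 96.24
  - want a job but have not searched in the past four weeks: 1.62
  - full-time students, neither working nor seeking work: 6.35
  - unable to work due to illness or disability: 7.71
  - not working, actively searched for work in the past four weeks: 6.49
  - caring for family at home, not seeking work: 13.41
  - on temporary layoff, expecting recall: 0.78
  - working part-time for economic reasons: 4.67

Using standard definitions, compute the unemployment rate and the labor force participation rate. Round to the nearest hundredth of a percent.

Employed = 96.24 + 4.67 = 100.91 million (anyone who worked, including part-time for economic reasons, counts as employed).
Unemployed = 6.49 + 0.78 = 7.27 million (jobless and actively searching, or on temporary layoff).
Labor force = 100.91 + 7.27 = 108.18 million.
Not in labor force = 44.09 + 1.62 + 6.35 + 7.71 + 13.41 = 73.18 million (those not working and not actively searching are outside the labor force — including those who want a job but have given up searching).
Civilian working-age population = 108.18 + 73.18 = 181.36 million.
Unemployment rate = 7.27 / 108.18 = 6.72%.
Labor force participation rate = 108.18 / 181.36 = 59.65%.

Unemployment rate ≈ 6.72%; labor force participation rate ≈ 59.65%.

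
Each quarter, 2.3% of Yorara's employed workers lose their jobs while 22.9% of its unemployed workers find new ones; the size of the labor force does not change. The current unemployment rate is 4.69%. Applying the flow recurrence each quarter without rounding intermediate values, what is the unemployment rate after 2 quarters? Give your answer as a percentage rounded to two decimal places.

Unemployment rate after two quarters ≈ 6.64%.

With a fixed labor force, u_{t+1} = u_t + s·(1−u_t) − f·u_t = u_t·(1−s−f) + s.
Here 1−s−f = 0.748 and s = 0.023.
u_1 = 0.046900 × 0.748 + 0.023 = 0.058081.
u_2 = 0.058081 × 0.748 + 0.023 = 0.066445.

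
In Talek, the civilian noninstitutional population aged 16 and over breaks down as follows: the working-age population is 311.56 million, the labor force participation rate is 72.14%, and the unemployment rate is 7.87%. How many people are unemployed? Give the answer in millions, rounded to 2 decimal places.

Labor force = 0.7214 × 311.56 = 224.76 million.
Unemployed = 0.0787 × 224.76 ≈ 17.69 million.

About 17.69 million are unemployed.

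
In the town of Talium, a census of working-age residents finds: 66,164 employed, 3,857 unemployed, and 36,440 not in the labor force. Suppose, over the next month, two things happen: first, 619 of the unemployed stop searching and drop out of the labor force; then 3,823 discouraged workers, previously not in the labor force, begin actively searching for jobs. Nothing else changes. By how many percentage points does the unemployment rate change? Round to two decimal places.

Initially, labor force = 66,164 + 3,857 = 70,021, so u = 3,857/70,021 = 5.51%.
After the first change, unemployed and labor force both fall by 619 → E = 66,164, U = 3,238, labor force = 69,402.
After the second change, unemployed and labor force both rise by 3,823 → E = 66,164, U = 7,061, labor force = 73,225.
New unemployment rate = 7,061 / 73,225 = 9.64%.
Change = 9.64% − 5.51% = +4.13 percentage points.

The unemployment rate changes by +4.13 percentage points.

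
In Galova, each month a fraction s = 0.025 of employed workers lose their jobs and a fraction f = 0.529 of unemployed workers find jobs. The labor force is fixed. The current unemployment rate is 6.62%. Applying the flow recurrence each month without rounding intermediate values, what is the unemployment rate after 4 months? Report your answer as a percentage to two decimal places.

With a fixed labor force, u_{t+1} = u_t + s·(1−u_t) − f·u_t = u_t·(1−s−f) + s.
Here 1−s−f = 0.446 and s = 0.025.
u_1 = 0.066200 × 0.446 + 0.025 = 0.054525.
u_2 = 0.054525 × 0.446 + 0.025 = 0.049318.
u_3 = 0.049318 × 0.446 + 0.025 = 0.046996.
u_4 = 0.046996 × 0.446 + 0.025 = 0.045960.

Unemployment rate after four months ≈ 4.60%.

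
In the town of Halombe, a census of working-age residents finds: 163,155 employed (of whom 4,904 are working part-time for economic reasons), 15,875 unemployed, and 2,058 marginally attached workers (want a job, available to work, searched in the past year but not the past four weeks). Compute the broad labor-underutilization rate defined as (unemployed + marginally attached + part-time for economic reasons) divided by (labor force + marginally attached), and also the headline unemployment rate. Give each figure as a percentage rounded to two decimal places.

Broad underutilization rate ≈ 12.61%; headline unemployment rate ≈ 8.87%.

Labor force = 163,155 + 15,875 = 179,030.
Numerator = 15,875 + 2,058 + 4,904 = 22,837.
Denominator = 179,030 + 2,058 = 181,088.
Broad rate = 22,837 / 181,088 = 12.61%.
Headline unemployment rate = 15,875 / 179,030 = 8.87%.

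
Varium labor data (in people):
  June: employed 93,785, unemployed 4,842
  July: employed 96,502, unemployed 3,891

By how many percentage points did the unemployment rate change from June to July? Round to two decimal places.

The unemployment rate changed by −1.03 percentage points.

June: labor force = 93,785 + 4,842 = 98,627; u = 4,842/98,627 = 4.91%.
July: labor force = 96,502 + 3,891 = 100,393; u = 3,891/100,393 = 3.88%.
Change = 3.88% − 4.91% = −1.03 pp.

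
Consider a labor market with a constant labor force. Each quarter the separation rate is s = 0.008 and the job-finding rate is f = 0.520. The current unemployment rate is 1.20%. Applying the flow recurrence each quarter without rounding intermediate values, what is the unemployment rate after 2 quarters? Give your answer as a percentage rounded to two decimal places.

With a fixed labor force, u_{t+1} = u_t + s·(1−u_t) − f·u_t = u_t·(1−s−f) + s.
Here 1−s−f = 0.472 and s = 0.008.
u_1 = 0.012000 × 0.472 + 0.008 = 0.013664.
u_2 = 0.013664 × 0.472 + 0.008 = 0.014449.

Unemployment rate after two quarters ≈ 1.44%.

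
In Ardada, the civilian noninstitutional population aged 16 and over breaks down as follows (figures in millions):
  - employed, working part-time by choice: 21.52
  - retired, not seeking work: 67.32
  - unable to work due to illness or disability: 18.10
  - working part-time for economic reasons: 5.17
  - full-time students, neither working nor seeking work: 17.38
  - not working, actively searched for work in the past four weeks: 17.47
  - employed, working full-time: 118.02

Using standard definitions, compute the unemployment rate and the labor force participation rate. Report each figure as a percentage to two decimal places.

Employed = 21.52 + 5.17 + 118.02 = 144.71 million (anyone who worked, including part-time for economic reasons, counts as employed).
Unemployed = 17.47 million.
Labor force = 144.71 + 17.47 = 162.18 million.
Not in labor force = 67.32 + 18.10 + 17.38 = 102.80 million (those not working and not actively searching are outside the labor force).
Civilian working-age population = 162.18 + 102.80 = 264.98 million.
Unemployment rate = 17.47 / 162.18 = 10.77%.
Labor force participation rate = 162.18 / 264.98 = 61.20%.

Unemployment rate ≈ 10.77%; labor force participation rate ≈ 61.20%.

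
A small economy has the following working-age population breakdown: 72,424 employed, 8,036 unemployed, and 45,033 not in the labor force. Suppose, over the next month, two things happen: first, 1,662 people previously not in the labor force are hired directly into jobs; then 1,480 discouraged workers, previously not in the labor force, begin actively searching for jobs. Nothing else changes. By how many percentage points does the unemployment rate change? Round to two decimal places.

Initially, labor force = 72,424 + 8,036 = 80,460, so u = 8,036/80,460 = 9.99%.
After the first change, employed and labor force both rise by 1,662; unemployed unchanged → E = 74,086, U = 8,036, labor force = 82,122.
After the second change, unemployed and labor force both rise by 1,480 → E = 74,086, U = 9,516, labor force = 83,602.
New unemployment rate = 9,516 / 83,602 = 11.38%.
Change = 11.38% − 9.99% = +1.39 percentage points.

The unemployment rate changes by +1.39 percentage points.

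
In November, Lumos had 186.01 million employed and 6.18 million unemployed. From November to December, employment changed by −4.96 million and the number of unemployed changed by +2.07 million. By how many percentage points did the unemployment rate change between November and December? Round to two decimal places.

November: labor force = 186.01 + 6.18 = 192.19; u = 6.18/192.19 = 3.22%.
December: labor force = 181.05 + 8.25 = 189.30; u = 8.25/189.30 = 4.36%.
Change = 4.36% − 3.22% = +1.14 pp.

The unemployment rate changed by +1.14 percentage points.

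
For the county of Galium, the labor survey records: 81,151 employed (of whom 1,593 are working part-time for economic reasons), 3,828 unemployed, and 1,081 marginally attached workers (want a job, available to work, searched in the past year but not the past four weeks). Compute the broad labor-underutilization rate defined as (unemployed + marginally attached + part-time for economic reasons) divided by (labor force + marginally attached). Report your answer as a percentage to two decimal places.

Broad underutilization rate ≈ 7.56%.

Labor force = 81,151 + 3,828 = 84,979.
Numerator = 3,828 + 1,081 + 1,593 = 6,502.
Denominator = 84,979 + 1,081 = 86,060.
Broad rate = 6,502 / 86,060 = 7.56%.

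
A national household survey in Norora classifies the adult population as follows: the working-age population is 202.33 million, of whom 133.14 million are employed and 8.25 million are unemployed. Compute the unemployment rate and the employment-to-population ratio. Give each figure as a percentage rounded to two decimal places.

Unemployment rate ≈ 5.83%; employment-population ratio ≈ 65.80%.

Labor force = employed + unemployed = 133.14 + 8.25 = 141.39 million.
Unemployment rate = 8.25 / 141.39 = 5.83%.
Employment-population ratio = 133.14 / 202.33 = 65.80%.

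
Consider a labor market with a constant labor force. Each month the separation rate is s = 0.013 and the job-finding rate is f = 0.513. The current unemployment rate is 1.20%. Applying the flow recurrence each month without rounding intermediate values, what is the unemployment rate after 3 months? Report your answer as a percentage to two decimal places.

Unemployment rate after three months ≈ 2.34%.

With a fixed labor force, u_{t+1} = u_t + s·(1−u_t) − f·u_t = u_t·(1−s−f) + s.
Here 1−s−f = 0.474 and s = 0.013.
u_1 = 0.012000 × 0.474 + 0.013 = 0.018688.
u_2 = 0.018688 × 0.474 + 0.013 = 0.021858.
u_3 = 0.021858 × 0.474 + 0.013 = 0.023361.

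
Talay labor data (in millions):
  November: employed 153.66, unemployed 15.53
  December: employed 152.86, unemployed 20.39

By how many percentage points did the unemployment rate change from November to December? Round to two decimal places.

The unemployment rate changed by +2.59 percentage points.

November: labor force = 153.66 + 15.53 = 169.19; u = 15.53/169.19 = 9.18%.
December: labor force = 152.86 + 20.39 = 173.25; u = 20.39/173.25 = 11.77%.
Change = 11.77% − 9.18% = +2.59 pp.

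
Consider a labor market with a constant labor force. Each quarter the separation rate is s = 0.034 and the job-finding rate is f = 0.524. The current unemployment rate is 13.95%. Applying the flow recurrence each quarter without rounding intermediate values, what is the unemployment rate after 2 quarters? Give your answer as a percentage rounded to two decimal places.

With a fixed labor force, u_{t+1} = u_t + s·(1−u_t) − f·u_t = u_t·(1−s−f) + s.
Here 1−s−f = 0.442 and s = 0.034.
u_1 = 0.139500 × 0.442 + 0.034 = 0.095659.
u_2 = 0.095659 × 0.442 + 0.034 = 0.076281.

Unemployment rate after two quarters ≈ 7.63%.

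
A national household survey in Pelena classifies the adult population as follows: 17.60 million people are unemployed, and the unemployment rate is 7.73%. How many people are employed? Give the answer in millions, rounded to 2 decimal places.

Labor force = U / u = 17.60 / 0.0773 ≈ 227.68 million.
Employed = labor force − unemployed = 227.68 − 17.60 = 210.08 million.

About 210.08 million are employed.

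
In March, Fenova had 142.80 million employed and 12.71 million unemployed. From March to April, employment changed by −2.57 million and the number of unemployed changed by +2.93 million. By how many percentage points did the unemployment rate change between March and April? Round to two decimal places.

March: labor force = 142.80 + 12.71 = 155.51; u = 12.71/155.51 = 8.17%.
April: labor force = 140.23 + 15.64 = 155.87; u = 15.64/155.87 = 10.03%.
Change = 10.03% − 8.17% = +1.86 pp.

The unemployment rate changed by +1.86 percentage points.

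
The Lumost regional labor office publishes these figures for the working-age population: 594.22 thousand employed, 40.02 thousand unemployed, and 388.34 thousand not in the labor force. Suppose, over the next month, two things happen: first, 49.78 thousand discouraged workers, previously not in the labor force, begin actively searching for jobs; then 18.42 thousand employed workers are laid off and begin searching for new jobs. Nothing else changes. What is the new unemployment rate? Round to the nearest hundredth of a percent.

New unemployment rate ≈ 15.82%.

Initially, labor force = 594.22 + 40.02 = 634.24 thousand, so u = 40.02/634.24 = 6.31%.
After the first change, unemployed and labor force both rise by 49.78 → E = 594.22, U = 89.80, labor force = 684.02 thousand.
After the second change, employed falls and unemployed rises by 18.42; labor force unchanged → E = 575.80, U = 108.22, labor force = 684.02 thousand.
New unemployment rate = 108.22 / 684.02 = 15.82%.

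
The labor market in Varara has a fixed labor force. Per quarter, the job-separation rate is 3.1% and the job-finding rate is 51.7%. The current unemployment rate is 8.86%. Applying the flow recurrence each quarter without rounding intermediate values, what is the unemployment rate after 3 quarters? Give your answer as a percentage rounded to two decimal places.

With a fixed labor force, u_{t+1} = u_t + s·(1−u_t) − f·u_t = u_t·(1−s−f) + s.
Here 1−s−f = 0.452 and s = 0.031.
u_1 = 0.088600 × 0.452 + 0.031 = 0.071047.
u_2 = 0.071047 × 0.452 + 0.031 = 0.063113.
u_3 = 0.063113 × 0.452 + 0.031 = 0.059527.

Unemployment rate after three quarters ≈ 5.95%.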